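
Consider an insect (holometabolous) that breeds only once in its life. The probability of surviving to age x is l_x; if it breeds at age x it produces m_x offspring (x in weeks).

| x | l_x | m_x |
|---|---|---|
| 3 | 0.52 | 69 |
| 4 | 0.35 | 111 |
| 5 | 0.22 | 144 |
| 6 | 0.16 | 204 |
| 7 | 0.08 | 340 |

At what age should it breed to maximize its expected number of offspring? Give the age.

Expected offspring if breeding at age x = l_x × m_x:
  age 3: 0.52 × 69 = 35.880
  age 4: 0.35 × 111 = 38.850
  age 5: 0.22 × 144 = 31.680
  age 6: 0.16 × 204 = 32.640
  age 7: 0.08 × 340 = 27.200
Maximum at age 4 (38.850).

4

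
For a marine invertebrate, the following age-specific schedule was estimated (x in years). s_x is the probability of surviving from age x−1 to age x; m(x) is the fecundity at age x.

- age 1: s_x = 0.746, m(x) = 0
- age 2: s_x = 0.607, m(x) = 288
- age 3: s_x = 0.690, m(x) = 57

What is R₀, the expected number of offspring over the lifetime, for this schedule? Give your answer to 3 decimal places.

Survivorship from birth: l_x = s_1·s_2·…·s_x.
  l_1 = 0.74600
  l_2 = 0.45282
  l_3 = 0.31245
R₀ = Σ l_x m(x):
  age 1: 0.74600 × 0 = 0.0000
  age 2: 0.45282 × 288 = 130.4122
  age 3: 0.31245 × 57 = 17.8097
R₀ = 0.0000 + 130.4122 + 17.8097 = 148.2218

148.222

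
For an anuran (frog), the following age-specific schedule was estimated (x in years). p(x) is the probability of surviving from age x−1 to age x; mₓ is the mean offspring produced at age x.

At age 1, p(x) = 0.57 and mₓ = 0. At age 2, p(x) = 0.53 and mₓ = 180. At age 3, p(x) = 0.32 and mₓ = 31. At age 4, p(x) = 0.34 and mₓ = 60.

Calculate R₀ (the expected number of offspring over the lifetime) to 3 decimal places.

59.347

Survivorship from birth: l_x = p_1·p_2·…·p_x.
  l_1 = 0.57000
  l_2 = 0.30210
  l_3 = 0.09667
  l_4 = 0.03287
R₀ = Σ l_x mₓ:
  age 1: 0.57000 × 0 = 0.0000
  age 2: 0.30210 × 180 = 54.3780
  age 3: 0.09667 × 31 = 2.9968
  age 4: 0.03287 × 60 = 1.9722
R₀ = 0.0000 + 54.3780 + 2.9968 + 1.9722 = 59.3470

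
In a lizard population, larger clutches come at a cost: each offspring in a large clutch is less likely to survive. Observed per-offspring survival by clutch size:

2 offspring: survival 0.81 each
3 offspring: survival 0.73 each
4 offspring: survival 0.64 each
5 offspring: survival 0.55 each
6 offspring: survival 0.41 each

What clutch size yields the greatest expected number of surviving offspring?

Expected surviving offspring = c × s(c):
  c=2: 2 × 0.81 = 1.620
  c=3: 3 × 0.73 = 2.190
  c=4: 4 × 0.64 = 2.560
  c=5: 5 × 0.55 = 2.750
  c=6: 6 × 0.41 = 2.460
Maximum at c = 5 (2.750 surviving offspring).

5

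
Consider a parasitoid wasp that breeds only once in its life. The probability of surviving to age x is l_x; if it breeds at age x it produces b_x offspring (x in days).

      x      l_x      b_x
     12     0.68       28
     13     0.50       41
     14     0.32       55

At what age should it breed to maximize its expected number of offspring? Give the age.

13

Expected offspring if breeding at age x = l_x × b_x:
  age 12: 0.68 × 28 = 19.040
  age 13: 0.50 × 41 = 20.500
  age 14: 0.32 × 55 = 17.600
Maximum at age 13 (20.500).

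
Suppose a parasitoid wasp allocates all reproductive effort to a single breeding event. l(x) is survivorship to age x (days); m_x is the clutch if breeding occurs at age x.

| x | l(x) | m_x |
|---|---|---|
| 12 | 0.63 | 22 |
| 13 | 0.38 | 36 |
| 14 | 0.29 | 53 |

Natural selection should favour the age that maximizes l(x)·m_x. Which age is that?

14

Expected offspring if breeding at age x = l(x) × m_x:
  age 12: 0.63 × 22 = 13.860
  age 13: 0.38 × 36 = 13.680
  age 14: 0.29 × 53 = 15.370
Maximum at age 14 (15.370).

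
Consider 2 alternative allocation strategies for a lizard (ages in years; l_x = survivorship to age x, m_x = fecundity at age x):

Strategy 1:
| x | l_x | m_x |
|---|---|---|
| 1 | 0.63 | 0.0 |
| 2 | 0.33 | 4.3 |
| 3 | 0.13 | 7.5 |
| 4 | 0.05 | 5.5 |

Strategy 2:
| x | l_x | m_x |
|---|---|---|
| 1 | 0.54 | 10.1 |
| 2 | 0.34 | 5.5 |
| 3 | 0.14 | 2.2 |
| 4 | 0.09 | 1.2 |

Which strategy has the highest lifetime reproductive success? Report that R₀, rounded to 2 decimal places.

7.74

Strategy 1: R₀ = 0.63×0.0 + 0.33×4.3 + 0.13×7.5 + 0.05×5.5 = 2.6690
Strategy 2: R₀ = 0.54×10.1 + 0.34×5.5 + 0.14×2.2 + 0.09×1.2 = 7.7400
Highest R₀: strategy 2 with 7.7400.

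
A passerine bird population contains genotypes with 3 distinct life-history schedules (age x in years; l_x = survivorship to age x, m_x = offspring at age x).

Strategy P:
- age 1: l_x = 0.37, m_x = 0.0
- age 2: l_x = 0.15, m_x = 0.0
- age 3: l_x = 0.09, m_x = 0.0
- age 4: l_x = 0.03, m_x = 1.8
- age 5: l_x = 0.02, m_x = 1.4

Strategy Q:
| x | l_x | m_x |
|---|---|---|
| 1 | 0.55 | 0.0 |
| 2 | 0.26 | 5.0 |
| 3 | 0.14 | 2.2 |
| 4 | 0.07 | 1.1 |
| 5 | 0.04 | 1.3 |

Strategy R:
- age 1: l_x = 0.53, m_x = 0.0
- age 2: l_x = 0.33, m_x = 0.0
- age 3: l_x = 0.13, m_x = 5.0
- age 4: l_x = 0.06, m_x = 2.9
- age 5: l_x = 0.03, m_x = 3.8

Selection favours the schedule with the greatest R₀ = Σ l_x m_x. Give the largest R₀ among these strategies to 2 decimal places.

Strategy P: R₀ = 0.37×0.0 + 0.15×0.0 + 0.09×0.0 + 0.03×1.8 + 0.02×1.4 = 0.0820
Strategy Q: R₀ = 0.55×0.0 + 0.26×5.0 + 0.14×2.2 + 0.07×1.1 + 0.04×1.3 = 1.7370
Strategy R: R₀ = 0.53×0.0 + 0.33×0.0 + 0.13×5.0 + 0.06×2.9 + 0.03×3.8 = 0.9380
Highest R₀: strategy Q with 1.7370.

1.74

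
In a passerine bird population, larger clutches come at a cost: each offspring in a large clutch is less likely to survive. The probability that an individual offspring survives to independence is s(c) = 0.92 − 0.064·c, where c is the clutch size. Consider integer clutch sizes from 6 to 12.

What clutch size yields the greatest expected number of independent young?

Expected independent young = c × s(c):
  c=6: 6 × 0.536 = 3.216
  c=7: 7 × 0.472 = 3.304
  c=8: 8 × 0.408 = 3.264
  c=9: 9 × 0.344 = 3.096
  c=10: 10 × 0.280 = 2.800
  c=11: 11 × 0.216 = 2.376
  c=12: 12 × 0.152 = 1.824
Maximum at c = 7 (3.304 independent young).

7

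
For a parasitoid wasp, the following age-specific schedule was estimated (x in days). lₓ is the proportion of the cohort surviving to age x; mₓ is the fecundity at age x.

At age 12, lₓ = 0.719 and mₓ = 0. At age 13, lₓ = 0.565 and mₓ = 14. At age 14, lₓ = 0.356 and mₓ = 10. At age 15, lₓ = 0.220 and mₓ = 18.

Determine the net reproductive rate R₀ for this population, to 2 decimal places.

15.43

R₀ = Σ lₓ mₓ:
  age 12: 0.719 × 0 = 0.0000
  age 13: 0.565 × 14 = 7.9100
  age 14: 0.356 × 10 = 3.5600
  age 15: 0.220 × 18 = 3.9600
R₀ = 0.0000 + 7.9100 + 3.5600 + 3.9600 = 15.4300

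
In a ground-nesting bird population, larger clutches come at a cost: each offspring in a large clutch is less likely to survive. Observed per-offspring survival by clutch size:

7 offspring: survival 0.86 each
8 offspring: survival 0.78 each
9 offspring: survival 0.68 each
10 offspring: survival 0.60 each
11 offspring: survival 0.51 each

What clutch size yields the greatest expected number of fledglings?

8

Expected fledglings = c × s(c):
  c=7: 7 × 0.86 = 6.020
  c=8: 8 × 0.78 = 6.240
  c=9: 9 × 0.68 = 6.120
  c=10: 10 × 0.60 = 6.000
  c=11: 11 × 0.51 = 5.610
Maximum at c = 8 (6.240 fledglings).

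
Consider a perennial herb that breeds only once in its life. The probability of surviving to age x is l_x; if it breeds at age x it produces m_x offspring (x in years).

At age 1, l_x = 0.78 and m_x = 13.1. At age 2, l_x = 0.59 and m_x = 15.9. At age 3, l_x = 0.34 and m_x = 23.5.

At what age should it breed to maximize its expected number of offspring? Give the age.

Expected offspring if breeding at age x = l_x × m_x:
  age 1: 0.78 × 13.1 = 10.218
  age 2: 0.59 × 15.9 = 9.381
  age 3: 0.34 × 23.5 = 7.990
Maximum at age 1 (10.218).

1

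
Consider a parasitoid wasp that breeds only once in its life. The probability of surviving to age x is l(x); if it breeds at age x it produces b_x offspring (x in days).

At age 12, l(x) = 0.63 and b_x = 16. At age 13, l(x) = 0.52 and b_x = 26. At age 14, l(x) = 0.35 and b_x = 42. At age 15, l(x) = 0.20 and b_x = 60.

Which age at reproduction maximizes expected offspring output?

14

Expected offspring if breeding at age x = l(x) × b_x:
  age 12: 0.63 × 16 = 10.080
  age 13: 0.52 × 26 = 13.520
  age 14: 0.35 × 42 = 14.700
  age 15: 0.20 × 60 = 12.000
Maximum at age 14 (14.700).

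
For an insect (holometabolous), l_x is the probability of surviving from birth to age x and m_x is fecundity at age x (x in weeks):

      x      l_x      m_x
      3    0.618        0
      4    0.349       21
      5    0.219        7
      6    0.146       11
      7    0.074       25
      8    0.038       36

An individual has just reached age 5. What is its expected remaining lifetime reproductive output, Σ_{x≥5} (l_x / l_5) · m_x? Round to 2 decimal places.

29.03

l_5 = 0.219. Conditional survival from age 5 to x is l_x / l_5.
  x=5: (0.219/0.219) × 7 = 7.0000
  x=6: (0.146/0.219) × 11 = 7.3333
  x=7: (0.074/0.219) × 25 = 8.4475
  x=8: (0.038/0.219) × 36 = 6.2466
Sum = 7.0000 + 7.3333 + 8.4475 + 6.2466 = 29.0274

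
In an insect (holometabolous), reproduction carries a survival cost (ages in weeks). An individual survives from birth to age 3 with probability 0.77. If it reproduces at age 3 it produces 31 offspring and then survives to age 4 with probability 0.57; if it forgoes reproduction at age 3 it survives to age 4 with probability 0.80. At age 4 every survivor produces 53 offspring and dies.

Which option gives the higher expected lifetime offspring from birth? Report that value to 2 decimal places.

47.13

breed at age 3: R₀ = 0.77 × (31 + 0.57 × 53) = 0.77 × 61.2100 = 47.1317
delay to age 4: R₀ = 0.77 × (0.80 × 53) = 0.77 × 42.4000 = 32.6480
Higher: breed at age 3 (47.1317).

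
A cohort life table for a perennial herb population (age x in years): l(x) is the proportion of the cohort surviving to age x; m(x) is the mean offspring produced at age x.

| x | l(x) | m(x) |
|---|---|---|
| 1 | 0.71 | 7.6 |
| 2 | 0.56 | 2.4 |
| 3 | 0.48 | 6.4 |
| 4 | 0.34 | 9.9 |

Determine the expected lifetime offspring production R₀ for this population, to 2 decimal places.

13.18

R₀ = Σ l(x) m(x):
  age 1: 0.71 × 7.6 = 5.3960
  age 2: 0.56 × 2.4 = 1.3440
  age 3: 0.48 × 6.4 = 3.0720
  age 4: 0.34 × 9.9 = 3.3660
R₀ = 5.3960 + 1.3440 + 3.0720 + 3.3660 = 13.1780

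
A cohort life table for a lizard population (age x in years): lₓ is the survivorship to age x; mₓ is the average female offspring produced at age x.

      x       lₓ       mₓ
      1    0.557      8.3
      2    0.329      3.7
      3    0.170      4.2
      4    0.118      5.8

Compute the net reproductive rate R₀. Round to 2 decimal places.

7.24

R₀ = Σ lₓ mₓ:
  age 1: 0.557 × 8.3 = 4.6231
  age 2: 0.329 × 3.7 = 1.2173
  age 3: 0.170 × 4.2 = 0.7140
  age 4: 0.118 × 5.8 = 0.6844
R₀ = 4.6231 + 1.2173 + 0.7140 + 0.6844 = 7.2388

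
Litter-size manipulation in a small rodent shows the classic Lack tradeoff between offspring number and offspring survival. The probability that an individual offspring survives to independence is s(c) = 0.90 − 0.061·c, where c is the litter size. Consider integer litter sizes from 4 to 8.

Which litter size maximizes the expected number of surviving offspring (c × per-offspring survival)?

7

Expected surviving offspring = c × s(c):
  c=4: 4 × 0.656 = 2.624
  c=5: 5 × 0.595 = 2.975
  c=6: 6 × 0.534 = 3.204
  c=7: 7 × 0.473 = 3.311
  c=8: 8 × 0.412 = 3.296
Maximum at c = 7 (3.311 surviving offspring).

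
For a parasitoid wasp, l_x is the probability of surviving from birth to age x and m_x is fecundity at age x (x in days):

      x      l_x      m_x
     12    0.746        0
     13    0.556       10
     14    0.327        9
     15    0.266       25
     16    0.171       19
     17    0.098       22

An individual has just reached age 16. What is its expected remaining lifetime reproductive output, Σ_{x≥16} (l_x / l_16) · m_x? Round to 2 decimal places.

31.61

l_16 = 0.171. Conditional survival from age 16 to x is l_x / l_16.
  x=16: (0.171/0.171) × 19 = 19.0000
  x=17: (0.098/0.171) × 22 = 12.6082
Sum = 19.0000 + 12.6082 = 31.6082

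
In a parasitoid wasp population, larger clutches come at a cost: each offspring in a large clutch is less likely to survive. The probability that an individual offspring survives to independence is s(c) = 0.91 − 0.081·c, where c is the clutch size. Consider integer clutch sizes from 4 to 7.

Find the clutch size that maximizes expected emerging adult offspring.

Expected emerging adult offspring = c × s(c):
  c=4: 4 × 0.586 = 2.344
  c=5: 5 × 0.505 = 2.525
  c=6: 6 × 0.424 = 2.544
  c=7: 7 × 0.343 = 2.401
Maximum at c = 6 (2.544 emerging adult offspring).

6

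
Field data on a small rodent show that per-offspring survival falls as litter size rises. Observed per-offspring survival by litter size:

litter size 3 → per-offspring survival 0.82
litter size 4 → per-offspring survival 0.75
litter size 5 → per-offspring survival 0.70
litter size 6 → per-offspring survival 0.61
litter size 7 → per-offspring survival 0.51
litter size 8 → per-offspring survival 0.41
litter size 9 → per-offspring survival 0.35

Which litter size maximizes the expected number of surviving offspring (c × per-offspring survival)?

6

Expected surviving offspring = c × s(c):
  c=3: 3 × 0.82 = 2.460
  c=4: 4 × 0.75 = 3.000
  c=5: 5 × 0.70 = 3.500
  c=6: 6 × 0.61 = 3.660
  c=7: 7 × 0.51 = 3.570
  c=8: 8 × 0.41 = 3.280
  c=9: 9 × 0.35 = 3.150
Maximum at c = 6 (3.660 surviving offspring).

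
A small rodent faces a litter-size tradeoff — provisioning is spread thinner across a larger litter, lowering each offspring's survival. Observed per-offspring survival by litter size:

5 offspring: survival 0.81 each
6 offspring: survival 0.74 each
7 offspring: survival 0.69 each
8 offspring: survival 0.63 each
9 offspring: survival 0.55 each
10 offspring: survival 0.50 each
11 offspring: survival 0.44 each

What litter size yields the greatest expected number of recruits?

8

Expected recruits = c × s(c):
  c=5: 5 × 0.81 = 4.050
  c=6: 6 × 0.74 = 4.440
  c=7: 7 × 0.69 = 4.830
  c=8: 8 × 0.63 = 5.040
  c=9: 9 × 0.55 = 4.950
  c=10: 10 × 0.50 = 5.000
  c=11: 11 × 0.44 = 4.840
Maximum at c = 8 (5.040 recruits).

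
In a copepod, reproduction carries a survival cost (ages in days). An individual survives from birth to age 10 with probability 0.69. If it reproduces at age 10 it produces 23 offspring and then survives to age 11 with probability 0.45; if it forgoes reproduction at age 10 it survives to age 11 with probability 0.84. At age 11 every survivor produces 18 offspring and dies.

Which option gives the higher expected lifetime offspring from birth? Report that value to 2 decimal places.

21.46

breed at age 10: R₀ = 0.69 × (23 + 0.45 × 18) = 0.69 × 31.1000 = 21.4590
delay to age 11: R₀ = 0.69 × (0.84 × 18) = 0.69 × 15.1200 = 10.4328
Higher: breed at age 10 (21.4590).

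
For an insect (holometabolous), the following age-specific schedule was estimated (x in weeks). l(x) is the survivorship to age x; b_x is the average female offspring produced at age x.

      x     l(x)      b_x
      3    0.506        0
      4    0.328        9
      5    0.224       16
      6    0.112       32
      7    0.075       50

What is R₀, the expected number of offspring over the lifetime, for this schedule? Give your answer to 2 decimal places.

13.87

R₀ = Σ l(x) b_x:
  age 3: 0.506 × 0 = 0.0000
  age 4: 0.328 × 9 = 2.9520
  age 5: 0.224 × 16 = 3.5840
  age 6: 0.112 × 32 = 3.5840
  age 7: 0.075 × 50 = 3.7500
R₀ = 0.0000 + 2.9520 + 3.5840 + 3.5840 + 3.7500 = 13.8700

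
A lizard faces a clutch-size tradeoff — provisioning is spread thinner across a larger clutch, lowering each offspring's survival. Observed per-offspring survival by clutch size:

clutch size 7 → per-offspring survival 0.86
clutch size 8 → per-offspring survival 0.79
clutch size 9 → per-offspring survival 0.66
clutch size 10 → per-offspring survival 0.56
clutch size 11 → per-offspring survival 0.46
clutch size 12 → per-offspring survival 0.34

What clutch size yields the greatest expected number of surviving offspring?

8

Expected surviving offspring = c × s(c):
  c=7: 7 × 0.86 = 6.020
  c=8: 8 × 0.79 = 6.320
  c=9: 9 × 0.66 = 5.940
  c=10: 10 × 0.56 = 5.600
  c=11: 11 × 0.46 = 5.060
  c=12: 12 × 0.34 = 4.080
Maximum at c = 8 (6.320 surviving offspring).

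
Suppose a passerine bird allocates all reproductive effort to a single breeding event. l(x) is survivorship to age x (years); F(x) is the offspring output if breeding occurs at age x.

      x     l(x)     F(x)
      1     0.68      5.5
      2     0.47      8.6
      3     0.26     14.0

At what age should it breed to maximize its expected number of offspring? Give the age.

2

Expected offspring if breeding at age x = l(x) × F(x):
  age 1: 0.68 × 5.5 = 3.740
  age 2: 0.47 × 8.6 = 4.042
  age 3: 0.26 × 14.0 = 3.640
Maximum at age 2 (4.042).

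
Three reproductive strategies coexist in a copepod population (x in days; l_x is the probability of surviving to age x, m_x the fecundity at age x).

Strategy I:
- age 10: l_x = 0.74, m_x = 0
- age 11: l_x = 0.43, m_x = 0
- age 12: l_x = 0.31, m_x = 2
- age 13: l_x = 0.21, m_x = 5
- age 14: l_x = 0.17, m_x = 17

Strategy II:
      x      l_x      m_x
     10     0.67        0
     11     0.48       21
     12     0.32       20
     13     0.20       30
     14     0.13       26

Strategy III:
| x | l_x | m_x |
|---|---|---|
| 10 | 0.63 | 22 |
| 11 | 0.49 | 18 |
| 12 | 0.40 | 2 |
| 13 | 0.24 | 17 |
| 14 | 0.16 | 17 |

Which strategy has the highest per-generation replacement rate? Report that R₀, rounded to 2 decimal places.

Strategy I: R₀ = 0.74×0 + 0.43×0 + 0.31×2 + 0.21×5 + 0.17×17 = 4.5600
Strategy II: R₀ = 0.67×0 + 0.48×21 + 0.32×20 + 0.20×30 + 0.13×26 = 25.8600
Strategy III: R₀ = 0.63×22 + 0.49×18 + 0.40×2 + 0.24×17 + 0.16×17 = 30.2800
Highest R₀: strategy III with 30.2800.

30.28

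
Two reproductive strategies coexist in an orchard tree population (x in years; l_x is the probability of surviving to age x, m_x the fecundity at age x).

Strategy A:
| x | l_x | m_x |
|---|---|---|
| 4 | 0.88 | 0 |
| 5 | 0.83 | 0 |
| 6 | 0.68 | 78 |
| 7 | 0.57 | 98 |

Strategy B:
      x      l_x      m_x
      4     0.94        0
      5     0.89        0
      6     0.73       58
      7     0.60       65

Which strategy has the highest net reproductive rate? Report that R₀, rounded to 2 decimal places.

Strategy A: R₀ = 0.88×0 + 0.83×0 + 0.68×78 + 0.57×98 = 108.9000
Strategy B: R₀ = 0.94×0 + 0.89×0 + 0.73×58 + 0.60×65 = 81.3400
Highest R₀: strategy A with 108.9000.

108.90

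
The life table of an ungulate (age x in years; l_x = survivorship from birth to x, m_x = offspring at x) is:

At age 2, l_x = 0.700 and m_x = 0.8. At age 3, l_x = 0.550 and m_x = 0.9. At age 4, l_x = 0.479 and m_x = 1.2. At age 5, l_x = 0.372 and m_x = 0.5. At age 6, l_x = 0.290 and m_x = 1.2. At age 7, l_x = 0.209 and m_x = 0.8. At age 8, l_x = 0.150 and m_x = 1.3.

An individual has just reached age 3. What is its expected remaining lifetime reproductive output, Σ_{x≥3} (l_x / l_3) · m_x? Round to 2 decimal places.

3.57

l_3 = 0.550. Conditional survival from age 3 to x is l_x / l_3.
  x=3: (0.550/0.550) × 0.9 = 0.9000
  x=4: (0.479/0.550) × 1.2 = 1.0451
  x=5: (0.372/0.550) × 0.5 = 0.3382
  x=6: (0.290/0.550) × 1.2 = 0.6327
  x=7: (0.209/0.550) × 0.8 = 0.3040
  x=8: (0.150/0.550) × 1.3 = 0.3545
Sum = 0.9000 + 1.0451 + 0.3382 + 0.6327 + 0.3040 + 0.3545 = 3.5745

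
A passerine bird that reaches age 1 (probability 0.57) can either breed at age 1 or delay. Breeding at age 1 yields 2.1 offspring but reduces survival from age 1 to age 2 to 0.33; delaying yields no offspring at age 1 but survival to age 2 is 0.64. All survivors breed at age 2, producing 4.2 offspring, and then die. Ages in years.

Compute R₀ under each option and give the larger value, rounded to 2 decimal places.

1.99

breed at age 1: R₀ = 0.57 × (2.1 + 0.33 × 4.2) = 0.57 × 3.4860 = 1.9870
delay to age 2: R₀ = 0.57 × (0.64 × 4.2) = 0.57 × 2.6880 = 1.5322
Higher: breed at age 1 (1.9870).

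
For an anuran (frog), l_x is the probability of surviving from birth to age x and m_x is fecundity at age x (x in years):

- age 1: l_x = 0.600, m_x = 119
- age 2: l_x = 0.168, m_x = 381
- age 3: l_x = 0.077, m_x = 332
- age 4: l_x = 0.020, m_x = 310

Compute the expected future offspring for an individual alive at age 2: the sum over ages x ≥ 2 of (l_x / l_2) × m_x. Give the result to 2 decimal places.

570.07

l_2 = 0.168. Conditional survival from age 2 to x is l_x / l_2.
  x=2: (0.168/0.168) × 381 = 381.0000
  x=3: (0.077/0.168) × 332 = 152.1667
  x=4: (0.020/0.168) × 310 = 36.9048
Sum = 381.0000 + 152.1667 + 36.9048 = 570.0714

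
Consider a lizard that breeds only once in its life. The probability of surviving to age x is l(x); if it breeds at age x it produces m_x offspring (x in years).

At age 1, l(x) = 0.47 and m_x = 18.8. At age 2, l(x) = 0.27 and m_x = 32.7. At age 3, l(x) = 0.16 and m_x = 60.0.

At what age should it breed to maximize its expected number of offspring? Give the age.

3

Expected offspring if breeding at age x = l(x) × m_x:
  age 1: 0.47 × 18.8 = 8.836
  age 2: 0.27 × 32.7 = 8.829
  age 3: 0.16 × 60.0 = 9.600
Maximum at age 3 (9.600).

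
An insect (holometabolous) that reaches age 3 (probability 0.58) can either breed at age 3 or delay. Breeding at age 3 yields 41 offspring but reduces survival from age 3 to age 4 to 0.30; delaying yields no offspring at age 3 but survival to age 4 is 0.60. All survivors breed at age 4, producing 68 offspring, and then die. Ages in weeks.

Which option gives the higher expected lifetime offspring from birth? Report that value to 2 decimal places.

35.61

breed at age 3: R₀ = 0.58 × (41 + 0.30 × 68) = 0.58 × 61.4000 = 35.6120
delay to age 4: R₀ = 0.58 × (0.60 × 68) = 0.58 × 40.8000 = 23.6640
Higher: breed at age 3 (35.6120).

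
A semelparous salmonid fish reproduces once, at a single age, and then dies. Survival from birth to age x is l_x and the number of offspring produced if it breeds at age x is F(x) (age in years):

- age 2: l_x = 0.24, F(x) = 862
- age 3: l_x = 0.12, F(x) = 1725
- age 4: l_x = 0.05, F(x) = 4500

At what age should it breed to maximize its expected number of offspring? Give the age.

Expected offspring if breeding at age x = l_x × F(x):
  age 2: 0.24 × 862 = 206.880
  age 3: 0.12 × 1725 = 207.000
  age 4: 0.05 × 4500 = 225.000
Maximum at age 4 (225.000).

4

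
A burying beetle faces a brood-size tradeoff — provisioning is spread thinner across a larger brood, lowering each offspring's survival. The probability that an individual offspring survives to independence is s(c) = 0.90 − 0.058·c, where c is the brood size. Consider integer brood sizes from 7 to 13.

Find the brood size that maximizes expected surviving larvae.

8

Expected surviving larvae = c × s(c):
  c=7: 7 × 0.494 = 3.458
  c=8: 8 × 0.436 = 3.488
  c=9: 9 × 0.378 = 3.402
  c=10: 10 × 0.320 = 3.200
  c=11: 11 × 0.262 = 2.882
  c=12: 12 × 0.204 = 2.448
  c=13: 13 × 0.146 = 1.898
Maximum at c = 8 (3.488 surviving larvae).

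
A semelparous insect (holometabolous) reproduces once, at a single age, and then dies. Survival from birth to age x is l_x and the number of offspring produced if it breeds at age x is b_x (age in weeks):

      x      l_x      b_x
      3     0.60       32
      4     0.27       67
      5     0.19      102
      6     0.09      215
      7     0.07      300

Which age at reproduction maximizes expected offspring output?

Expected offspring if breeding at age x = l_x × b_x:
  age 3: 0.60 × 32 = 19.200
  age 4: 0.27 × 67 = 18.090
  age 5: 0.19 × 102 = 19.380
  age 6: 0.09 × 215 = 19.350
  age 7: 0.07 × 300 = 21.000
Maximum at age 7 (21.000).

7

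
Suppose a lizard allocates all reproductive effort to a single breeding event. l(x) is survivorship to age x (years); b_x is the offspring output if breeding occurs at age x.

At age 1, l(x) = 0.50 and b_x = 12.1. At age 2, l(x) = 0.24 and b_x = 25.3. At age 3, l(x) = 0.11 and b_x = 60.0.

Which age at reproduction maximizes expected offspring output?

3

Expected offspring if breeding at age x = l(x) × b_x:
  age 1: 0.50 × 12.1 = 6.050
  age 2: 0.24 × 25.3 = 6.072
  age 3: 0.11 × 60.0 = 6.600
Maximum at age 3 (6.600).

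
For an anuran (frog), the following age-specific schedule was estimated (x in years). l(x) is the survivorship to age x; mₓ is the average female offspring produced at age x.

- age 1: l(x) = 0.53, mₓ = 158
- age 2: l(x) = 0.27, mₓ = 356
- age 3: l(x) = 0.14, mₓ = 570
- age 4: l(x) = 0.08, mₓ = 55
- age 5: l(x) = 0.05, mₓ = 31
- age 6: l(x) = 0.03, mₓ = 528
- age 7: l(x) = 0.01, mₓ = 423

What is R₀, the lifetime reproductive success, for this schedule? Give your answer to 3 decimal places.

285.680

R₀ = Σ l(x) mₓ:
  age 1: 0.53 × 158 = 83.7400
  age 2: 0.27 × 356 = 96.1200
  age 3: 0.14 × 570 = 79.8000
  age 4: 0.08 × 55 = 4.4000
  age 5: 0.05 × 31 = 1.5500
  age 6: 0.03 × 528 = 15.8400
  age 7: 0.01 × 423 = 4.2300
R₀ = 83.7400 + 96.1200 + 79.8000 + 4.4000 + 1.5500 + 15.8400 + 4.2300 = 285.6800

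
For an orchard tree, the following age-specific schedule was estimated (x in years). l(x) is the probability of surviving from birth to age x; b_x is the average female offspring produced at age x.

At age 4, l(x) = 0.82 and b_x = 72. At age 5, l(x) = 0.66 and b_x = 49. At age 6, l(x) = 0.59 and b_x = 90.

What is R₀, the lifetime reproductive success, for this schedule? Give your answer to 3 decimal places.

R₀ = Σ l(x) b_x:
  age 4: 0.82 × 72 = 59.0400
  age 5: 0.66 × 49 = 32.3400
  age 6: 0.59 × 90 = 53.1000
R₀ = 59.0400 + 32.3400 + 53.1000 = 144.4800

144.480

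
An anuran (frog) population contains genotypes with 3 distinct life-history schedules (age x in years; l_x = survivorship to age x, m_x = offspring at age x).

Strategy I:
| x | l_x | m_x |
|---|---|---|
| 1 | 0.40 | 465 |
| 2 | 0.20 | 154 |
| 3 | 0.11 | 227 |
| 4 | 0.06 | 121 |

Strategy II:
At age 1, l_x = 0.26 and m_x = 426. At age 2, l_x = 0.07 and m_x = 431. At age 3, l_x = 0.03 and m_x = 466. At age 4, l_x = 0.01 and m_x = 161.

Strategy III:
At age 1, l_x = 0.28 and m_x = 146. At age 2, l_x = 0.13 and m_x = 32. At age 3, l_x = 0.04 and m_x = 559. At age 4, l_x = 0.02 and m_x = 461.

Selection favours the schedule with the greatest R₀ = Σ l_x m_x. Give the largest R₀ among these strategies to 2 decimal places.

249.03

Strategy I: R₀ = 0.40×465 + 0.20×154 + 0.11×227 + 0.06×121 = 249.0300
Strategy II: R₀ = 0.26×426 + 0.07×431 + 0.03×466 + 0.01×161 = 156.5200
Strategy III: R₀ = 0.28×146 + 0.13×32 + 0.04×559 + 0.02×461 = 76.6200
Highest R₀: strategy I with 249.0300.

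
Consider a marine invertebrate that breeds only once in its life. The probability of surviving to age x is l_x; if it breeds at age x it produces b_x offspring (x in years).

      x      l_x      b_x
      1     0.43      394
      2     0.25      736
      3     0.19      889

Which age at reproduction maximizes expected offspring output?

Expected offspring if breeding at age x = l_x × b_x:
  age 1: 0.43 × 394 = 169.420
  age 2: 0.25 × 736 = 184.000
  age 3: 0.19 × 889 = 168.910
Maximum at age 2 (184.000).

2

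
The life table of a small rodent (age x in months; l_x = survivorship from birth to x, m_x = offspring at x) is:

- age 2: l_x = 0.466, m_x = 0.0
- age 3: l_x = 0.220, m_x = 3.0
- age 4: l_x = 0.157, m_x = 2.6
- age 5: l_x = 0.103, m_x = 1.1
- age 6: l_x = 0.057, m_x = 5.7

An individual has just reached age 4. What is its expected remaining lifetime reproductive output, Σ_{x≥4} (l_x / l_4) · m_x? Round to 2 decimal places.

l_4 = 0.157. Conditional survival from age 4 to x is l_x / l_4.
  x=4: (0.157/0.157) × 2.6 = 2.6000
  x=5: (0.103/0.157) × 1.1 = 0.7217
  x=6: (0.057/0.157) × 5.7 = 2.0694
Sum = 2.6000 + 0.7217 + 2.0694 = 5.3911

5.39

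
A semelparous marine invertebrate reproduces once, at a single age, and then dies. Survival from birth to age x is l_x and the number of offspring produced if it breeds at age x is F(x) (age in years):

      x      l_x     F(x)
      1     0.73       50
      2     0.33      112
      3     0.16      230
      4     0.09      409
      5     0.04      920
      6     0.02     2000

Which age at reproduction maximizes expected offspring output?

6

Expected offspring if breeding at age x = l_x × F(x):
  age 1: 0.73 × 50 = 36.500
  age 2: 0.33 × 112 = 36.960
  age 3: 0.16 × 230 = 36.800
  age 4: 0.09 × 409 = 36.810
  age 5: 0.04 × 920 = 36.800
  age 6: 0.02 × 2000 = 40.000
Maximum at age 6 (40.000).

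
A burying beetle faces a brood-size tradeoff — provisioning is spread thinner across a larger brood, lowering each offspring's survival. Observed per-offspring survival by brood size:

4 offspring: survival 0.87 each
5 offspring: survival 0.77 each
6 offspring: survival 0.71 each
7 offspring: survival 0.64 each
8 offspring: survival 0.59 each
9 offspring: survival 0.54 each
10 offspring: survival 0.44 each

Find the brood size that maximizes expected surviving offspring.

9

Expected surviving offspring = c × s(c):
  c=4: 4 × 0.87 = 3.480
  c=5: 5 × 0.77 = 3.850
  c=6: 6 × 0.71 = 4.260
  c=7: 7 × 0.64 = 4.480
  c=8: 8 × 0.59 = 4.720
  c=9: 9 × 0.54 = 4.860
  c=10: 10 × 0.44 = 4.400
Maximum at c = 9 (4.860 surviving offspring).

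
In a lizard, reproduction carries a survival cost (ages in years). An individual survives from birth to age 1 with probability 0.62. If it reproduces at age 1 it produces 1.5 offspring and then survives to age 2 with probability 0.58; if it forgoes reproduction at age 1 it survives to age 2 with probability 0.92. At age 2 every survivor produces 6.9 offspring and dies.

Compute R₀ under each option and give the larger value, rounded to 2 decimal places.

3.94

breed at age 1: R₀ = 0.62 × (1.5 + 0.58 × 6.9) = 0.62 × 5.5020 = 3.4112
delay to age 2: R₀ = 0.62 × (0.92 × 6.9) = 0.62 × 6.3480 = 3.9358
Higher: delay to age 2 (3.9358).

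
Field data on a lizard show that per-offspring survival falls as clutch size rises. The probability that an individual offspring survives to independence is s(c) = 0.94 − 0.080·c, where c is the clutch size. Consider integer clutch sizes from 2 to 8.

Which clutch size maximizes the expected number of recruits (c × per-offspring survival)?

6

Expected recruits = c × s(c):
  c=2: 2 × 0.780 = 1.560
  c=3: 3 × 0.700 = 2.100
  c=4: 4 × 0.620 = 2.480
  c=5: 5 × 0.540 = 2.700
  c=6: 6 × 0.460 = 2.760
  c=7: 7 × 0.380 = 2.660
  c=8: 8 × 0.300 = 2.400
Maximum at c = 6 (2.760 recruits).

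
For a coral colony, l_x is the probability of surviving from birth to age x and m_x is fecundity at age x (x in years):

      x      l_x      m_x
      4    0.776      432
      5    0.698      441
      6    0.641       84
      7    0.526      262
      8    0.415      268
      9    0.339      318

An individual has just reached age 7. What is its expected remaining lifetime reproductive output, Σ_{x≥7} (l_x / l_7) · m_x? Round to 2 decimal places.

l_7 = 0.526. Conditional survival from age 7 to x is l_x / l_7.
  x=7: (0.526/0.526) × 262 = 262.0000
  x=8: (0.415/0.526) × 268 = 211.4449
  x=9: (0.339/0.526) × 318 = 204.9468
Sum = 262.0000 + 211.4449 + 204.9468 = 678.3916

678.39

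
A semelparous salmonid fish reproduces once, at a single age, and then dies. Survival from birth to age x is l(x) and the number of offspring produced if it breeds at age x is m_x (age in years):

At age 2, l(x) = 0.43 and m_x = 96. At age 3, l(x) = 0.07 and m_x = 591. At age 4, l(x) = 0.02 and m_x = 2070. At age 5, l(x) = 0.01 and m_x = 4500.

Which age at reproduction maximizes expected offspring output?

5

Expected offspring if breeding at age x = l(x) × m_x:
  age 2: 0.43 × 96 = 41.280
  age 3: 0.07 × 591 = 41.370
  age 4: 0.02 × 2070 = 41.400
  age 5: 0.01 × 4500 = 45.000
Maximum at age 5 (45.000).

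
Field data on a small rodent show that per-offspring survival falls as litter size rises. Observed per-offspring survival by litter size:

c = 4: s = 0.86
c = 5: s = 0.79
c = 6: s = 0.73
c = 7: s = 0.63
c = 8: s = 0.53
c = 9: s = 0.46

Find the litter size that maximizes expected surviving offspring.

Expected surviving offspring = c × s(c):
  c=4: 4 × 0.86 = 3.440
  c=5: 5 × 0.79 = 3.950
  c=6: 6 × 0.73 = 4.380
  c=7: 7 × 0.63 = 4.410
  c=8: 8 × 0.53 = 4.240
  c=9: 9 × 0.46 = 4.140
Maximum at c = 7 (4.410 surviving offspring).

7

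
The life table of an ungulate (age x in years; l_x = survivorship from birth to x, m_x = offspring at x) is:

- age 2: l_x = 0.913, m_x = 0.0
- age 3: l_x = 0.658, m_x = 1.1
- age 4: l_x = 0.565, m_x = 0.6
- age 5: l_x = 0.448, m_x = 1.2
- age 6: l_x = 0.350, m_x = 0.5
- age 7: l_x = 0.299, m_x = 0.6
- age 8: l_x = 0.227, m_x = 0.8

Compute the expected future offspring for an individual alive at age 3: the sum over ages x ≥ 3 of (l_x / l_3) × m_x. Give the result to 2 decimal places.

l_3 = 0.658. Conditional survival from age 3 to x is l_x / l_3.
  x=3: (0.658/0.658) × 1.1 = 1.1000
  x=4: (0.565/0.658) × 0.6 = 0.5152
  x=5: (0.448/0.658) × 1.2 = 0.8170
  x=6: (0.350/0.658) × 0.5 = 0.2660
  x=7: (0.299/0.658) × 0.6 = 0.2726
  x=8: (0.227/0.658) × 0.8 = 0.2760
Sum = 1.1000 + 0.5152 + 0.8170 + 0.2660 + 0.2726 + 0.2760 = 3.2468

3.25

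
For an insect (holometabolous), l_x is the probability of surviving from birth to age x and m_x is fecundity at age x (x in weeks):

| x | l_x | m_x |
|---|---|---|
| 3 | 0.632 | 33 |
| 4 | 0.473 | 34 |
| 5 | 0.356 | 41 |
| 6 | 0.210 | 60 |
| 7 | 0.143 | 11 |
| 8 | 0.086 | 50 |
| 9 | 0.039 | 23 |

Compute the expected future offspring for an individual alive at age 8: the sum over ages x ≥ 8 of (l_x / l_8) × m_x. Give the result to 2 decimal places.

l_8 = 0.086. Conditional survival from age 8 to x is l_x / l_8.
  x=8: (0.086/0.086) × 50 = 50.0000
  x=9: (0.039/0.086) × 23 = 10.4302
Sum = 50.0000 + 10.4302 = 60.4302

60.43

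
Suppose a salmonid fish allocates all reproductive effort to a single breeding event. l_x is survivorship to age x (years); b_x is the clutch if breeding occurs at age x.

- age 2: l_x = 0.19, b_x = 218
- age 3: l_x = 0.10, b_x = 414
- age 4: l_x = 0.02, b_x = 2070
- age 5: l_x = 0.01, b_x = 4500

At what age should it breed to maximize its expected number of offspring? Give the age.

Expected offspring if breeding at age x = l_x × b_x:
  age 2: 0.19 × 218 = 41.420
  age 3: 0.10 × 414 = 41.400
  age 4: 0.02 × 2070 = 41.400
  age 5: 0.01 × 4500 = 45.000
Maximum at age 5 (45.000).

5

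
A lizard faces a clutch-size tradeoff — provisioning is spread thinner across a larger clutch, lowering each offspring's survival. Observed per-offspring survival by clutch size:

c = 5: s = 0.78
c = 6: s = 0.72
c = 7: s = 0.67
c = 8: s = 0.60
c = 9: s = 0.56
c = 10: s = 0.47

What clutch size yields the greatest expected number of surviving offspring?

Expected surviving offspring = c × s(c):
  c=5: 5 × 0.78 = 3.900
  c=6: 6 × 0.72 = 4.320
  c=7: 7 × 0.67 = 4.690
  c=8: 8 × 0.60 = 4.800
  c=9: 9 × 0.56 = 5.040
  c=10: 10 × 0.47 = 4.700
Maximum at c = 9 (5.040 surviving offspring).

9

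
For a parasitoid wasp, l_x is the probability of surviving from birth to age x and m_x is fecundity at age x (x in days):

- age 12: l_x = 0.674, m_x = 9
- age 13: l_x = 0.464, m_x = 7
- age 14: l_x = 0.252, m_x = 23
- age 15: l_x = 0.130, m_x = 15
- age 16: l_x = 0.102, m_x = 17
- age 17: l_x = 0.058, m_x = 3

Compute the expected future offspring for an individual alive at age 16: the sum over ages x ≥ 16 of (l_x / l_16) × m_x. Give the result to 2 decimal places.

l_16 = 0.102. Conditional survival from age 16 to x is l_x / l_16.
  x=16: (0.102/0.102) × 17 = 17.0000
  x=17: (0.058/0.102) × 3 = 1.7059
Sum = 17.0000 + 1.7059 = 18.7059

18.71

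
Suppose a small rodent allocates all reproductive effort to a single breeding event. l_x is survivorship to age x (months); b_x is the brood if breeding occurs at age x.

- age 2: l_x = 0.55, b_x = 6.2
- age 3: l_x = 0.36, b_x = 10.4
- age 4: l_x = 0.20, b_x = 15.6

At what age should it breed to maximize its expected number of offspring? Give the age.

Expected offspring if breeding at age x = l_x × b_x:
  age 2: 0.55 × 6.2 = 3.410
  age 3: 0.36 × 10.4 = 3.744
  age 4: 0.20 × 15.6 = 3.120
Maximum at age 3 (3.744).

3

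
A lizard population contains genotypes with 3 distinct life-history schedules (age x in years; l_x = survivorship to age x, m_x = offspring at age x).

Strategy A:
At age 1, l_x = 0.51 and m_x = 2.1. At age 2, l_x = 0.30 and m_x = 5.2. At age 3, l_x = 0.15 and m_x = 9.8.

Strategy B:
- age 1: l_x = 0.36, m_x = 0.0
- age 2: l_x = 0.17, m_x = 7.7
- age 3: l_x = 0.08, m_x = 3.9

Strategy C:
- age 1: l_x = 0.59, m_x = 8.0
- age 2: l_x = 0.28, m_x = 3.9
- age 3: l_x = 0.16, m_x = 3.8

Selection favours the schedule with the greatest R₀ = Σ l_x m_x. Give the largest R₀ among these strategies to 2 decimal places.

Strategy A: R₀ = 0.51×2.1 + 0.30×5.2 + 0.15×9.8 = 4.1010
Strategy B: R₀ = 0.36×0.0 + 0.17×7.7 + 0.08×3.9 = 1.6210
Strategy C: R₀ = 0.59×8.0 + 0.28×3.9 + 0.16×3.8 = 6.4200
Highest R₀: strategy C with 6.4200.

6.42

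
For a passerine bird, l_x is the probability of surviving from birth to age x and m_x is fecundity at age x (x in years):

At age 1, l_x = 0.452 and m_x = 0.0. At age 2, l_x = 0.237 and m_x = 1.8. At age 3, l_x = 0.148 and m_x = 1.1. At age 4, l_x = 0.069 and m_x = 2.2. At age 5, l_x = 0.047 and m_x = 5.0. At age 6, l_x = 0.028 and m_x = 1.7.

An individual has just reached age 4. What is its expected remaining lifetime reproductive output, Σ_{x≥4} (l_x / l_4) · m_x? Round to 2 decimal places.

6.30

l_4 = 0.069. Conditional survival from age 4 to x is l_x / l_4.
  x=4: (0.069/0.069) × 2.2 = 2.2000
  x=5: (0.047/0.069) × 5.0 = 3.4058
  x=6: (0.028/0.069) × 1.7 = 0.6899
Sum = 2.2000 + 3.4058 + 0.6899 = 6.2957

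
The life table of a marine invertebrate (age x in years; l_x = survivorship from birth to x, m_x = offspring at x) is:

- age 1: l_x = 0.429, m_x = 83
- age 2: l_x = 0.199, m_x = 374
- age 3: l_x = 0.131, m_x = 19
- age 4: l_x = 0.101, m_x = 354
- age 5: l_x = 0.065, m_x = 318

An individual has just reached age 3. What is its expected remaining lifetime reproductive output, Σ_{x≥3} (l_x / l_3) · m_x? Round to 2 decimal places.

l_3 = 0.131. Conditional survival from age 3 to x is l_x / l_3.
  x=3: (0.131/0.131) × 19 = 19.0000
  x=4: (0.101/0.131) × 354 = 272.9313
  x=5: (0.065/0.131) × 318 = 157.7863
Sum = 19.0000 + 272.9313 + 157.7863 = 449.7176

449.72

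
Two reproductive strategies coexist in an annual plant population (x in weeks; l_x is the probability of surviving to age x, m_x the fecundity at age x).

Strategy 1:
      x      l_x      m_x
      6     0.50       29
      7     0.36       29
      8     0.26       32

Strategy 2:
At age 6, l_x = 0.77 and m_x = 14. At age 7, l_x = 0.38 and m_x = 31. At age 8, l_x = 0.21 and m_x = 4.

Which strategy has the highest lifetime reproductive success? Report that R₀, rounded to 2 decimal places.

33.26

Strategy 1: R₀ = 0.50×29 + 0.36×29 + 0.26×32 = 33.2600
Strategy 2: R₀ = 0.77×14 + 0.38×31 + 0.21×4 = 23.4000
Highest R₀: strategy 1 with 33.2600.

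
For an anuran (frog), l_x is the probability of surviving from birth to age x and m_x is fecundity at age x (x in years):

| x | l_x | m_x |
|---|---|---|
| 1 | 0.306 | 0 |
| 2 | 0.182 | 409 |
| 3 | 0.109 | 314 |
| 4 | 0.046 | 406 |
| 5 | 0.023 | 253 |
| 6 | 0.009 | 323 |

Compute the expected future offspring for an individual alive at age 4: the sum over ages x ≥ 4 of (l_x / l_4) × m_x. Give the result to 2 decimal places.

595.70

l_4 = 0.046. Conditional survival from age 4 to x is l_x / l_4.
  x=4: (0.046/0.046) × 406 = 406.0000
  x=5: (0.023/0.046) × 253 = 126.5000
  x=6: (0.009/0.046) × 323 = 63.1957
Sum = 406.0000 + 126.5000 + 63.1957 = 595.6957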